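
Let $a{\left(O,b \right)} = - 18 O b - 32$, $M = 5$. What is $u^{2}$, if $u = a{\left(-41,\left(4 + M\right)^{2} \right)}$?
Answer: $3569584516$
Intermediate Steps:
$a{\left(O,b \right)} = -32 - 18 O b$ ($a{\left(O,b \right)} = - 18 O b - 32 = -32 - 18 O b$)
$u = 59746$ ($u = -32 - - 738 \left(4 + 5\right)^{2} = -32 - - 738 \cdot 9^{2} = -32 - \left(-738\right) 81 = -32 + 59778 = 59746$)
$u^{2} = 59746^{2} = 3569584516$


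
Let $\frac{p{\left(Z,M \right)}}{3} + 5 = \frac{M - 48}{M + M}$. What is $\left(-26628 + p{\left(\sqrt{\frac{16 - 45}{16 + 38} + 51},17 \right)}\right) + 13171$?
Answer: $- \frac{458141}{34} \approx -13475.0$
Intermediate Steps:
$p{\left(Z,M \right)} = -15 + \frac{3 \left(-48 + M\right)}{2 M}$ ($p{\left(Z,M \right)} = -15 + 3 \frac{M - 48}{M + M} = -15 + 3 \frac{-48 + M}{2 M} = -15 + \frac{3 \left(-48 + M\right)}{2 M}$)
$\left(-26628 + p{\left(\sqrt{\frac{16 - 45}{16 + 38} + 51},17 \right)}\right) + 13171 = \left(-26628 - \left(\frac{27}{2} + \frac{72}{17}\right)\right) + 13171 = \left(-26628 - \frac{603}{34}\right) + 13171 = - \frac{905955}{34} + 13171 = - \frac{458141}{34}$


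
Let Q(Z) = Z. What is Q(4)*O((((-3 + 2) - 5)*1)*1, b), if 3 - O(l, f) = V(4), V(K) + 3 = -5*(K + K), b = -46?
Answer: 184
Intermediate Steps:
V(K) = -3 - 10*K (V(K) = -3 - 5*(K + K) = -3 - 10*K)
O(l, f) = 46 (O(l, f) = 3 - (-3 - 10*4) = 3 - (-3 - 40) = 3 - 1*(-43) = 3 + 43 = 46)
Q(4)*O((((-3 + 2) - 5)*1)*1, b) = 4*46 = 184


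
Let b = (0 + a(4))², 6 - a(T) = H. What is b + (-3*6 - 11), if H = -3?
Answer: 52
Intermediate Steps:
a(T) = 9 (a(T) = 6 - 1*(-3) = 6 + 3 = 9)
b = 81 (b = (0 + 9)² = 9² = 81)
b + (-3*6 - 11) = 81 + (-3*6 - 11) = 81 + (-18 - 11) = 81 - 29 = 52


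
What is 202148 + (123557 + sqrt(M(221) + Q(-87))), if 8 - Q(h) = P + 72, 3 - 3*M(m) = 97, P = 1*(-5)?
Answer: 325705 + I*sqrt(813)/3 ≈ 3.2571e+5 + 9.5044*I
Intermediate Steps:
P = -5
M(m) = -94/3 (M(m) = 1 - 1/3*97 = 1 - 97/3 = -94/3)
Q(h) = -59 (Q(h) = 8 - (-5 + 72) = 8 - 1*67 = 8 - 67 = -59)
202148 + (123557 + sqrt(M(221) + Q(-87))) = 202148 + (123557 + sqrt(-94/3 - 59)) = 202148 + (123557 + sqrt(-271/3)) = 202148 + (123557 + I*sqrt(813)/3) = 325705 + I*sqrt(813)/3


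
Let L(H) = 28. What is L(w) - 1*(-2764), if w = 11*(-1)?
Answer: 2792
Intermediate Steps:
w = -11
L(w) - 1*(-2764) = 28 - 1*(-2764) = 28 + 2764 = 2792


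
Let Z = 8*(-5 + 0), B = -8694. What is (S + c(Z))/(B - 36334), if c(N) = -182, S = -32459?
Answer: 32641/45028 ≈ 0.72490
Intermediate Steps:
Z = -40 (Z = 8*(-5) = -40)
(S + c(Z))/(B - 36334) = (-32459 - 182)/(-8694 - 36334) = -32641/(-45028) = -32641*(-1/45028) = 32641/45028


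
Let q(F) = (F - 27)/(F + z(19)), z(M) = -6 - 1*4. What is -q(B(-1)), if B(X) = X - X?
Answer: -27/10 ≈ -2.7000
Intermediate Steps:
z(M) = -10 (z(M) = -6 - 4 = -10)
B(X) = 0
q(F) = (-27 + F)/(-10 + F) (q(F) = (F - 27)/(F - 10) = (-27 + F)/(-10 + F))
-q(B(-1)) = -(-27 + 0)/(-10 + 0) = -(-27)/(-10) = -(-1)*(-27)/10 = -1*27/10 = -27/10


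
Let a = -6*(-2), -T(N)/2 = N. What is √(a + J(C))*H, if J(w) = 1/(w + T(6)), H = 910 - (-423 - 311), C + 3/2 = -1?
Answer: 1644*√10034/29 ≈ 5678.6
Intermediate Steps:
C = -5/2 (C = -3/2 - 1 = -5/2 ≈ -2.5000)
T(N) = -2*N
H = 1644 (H = 910 - 1*(-734) = 910 + 734 = 1644)
a = 12
J(w) = 1/(-12 + w) (J(w) = 1/(w - 2*6) = 1/(w - 12) = 1/(-12 + w))
√(a + J(C))*H = √(12 + 1/(-12 - 5/2))*1644 = √(12 + 1/(-29/2))*1644 = √(12 - 2/29)*1644 = √(346/29)*1644 = (√10034/29)*1644 = 1644*√10034/29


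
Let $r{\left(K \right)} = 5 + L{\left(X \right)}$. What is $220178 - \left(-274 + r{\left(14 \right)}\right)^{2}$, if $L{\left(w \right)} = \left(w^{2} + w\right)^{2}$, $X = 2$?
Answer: $165889$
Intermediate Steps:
$L{\left(w \right)} = \left(w + w^{2}\right)^{2}$
$r{\left(K \right)} = 41$ ($r{\left(K \right)} = 5 + 2^{2} \left(1 + 2\right)^{2} = 5 + 4 \cdot 3^{2} = 5 + 4 \cdot 9 = 5 + 36 = 41$)
$220178 - \left(-274 + r{\left(14 \right)}\right)^{2} = 220178 - \left(-274 + 41\right)^{2} = 220178 - \left(-233\right)^{2} = 220178 - 54289 = 165889$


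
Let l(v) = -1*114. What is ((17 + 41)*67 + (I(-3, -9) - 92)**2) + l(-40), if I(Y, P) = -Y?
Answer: 11693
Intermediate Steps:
l(v) = -114
((17 + 41)*67 + (I(-3, -9) - 92)**2) + l(-40) = ((17 + 41)*67 + (-1*(-3) - 92)**2) - 114 = (58*67 + (3 - 92)**2) - 114 = (3886 + (-89)**2) - 114 = (3886 + 7921) - 114 = 11807 - 114 = 11693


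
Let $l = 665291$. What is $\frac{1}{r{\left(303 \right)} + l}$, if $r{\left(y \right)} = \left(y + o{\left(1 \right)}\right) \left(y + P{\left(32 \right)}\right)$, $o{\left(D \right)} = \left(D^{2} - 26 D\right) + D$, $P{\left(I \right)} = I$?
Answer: $\frac{1}{758756} \approx 1.3179 \cdot 10^{-6}$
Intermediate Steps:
$o{\left(D \right)} = D^{2} - 25 D$
$r{\left(y \right)} = \left(-24 + y\right) \left(32 + y\right)$ ($r{\left(y \right)} = \left(y + 1 \left(-25 + 1\right)\right) \left(y + 32\right) = \left(y + 1 \left(-24\right)\right) \left(32 + y\right) = \left(y - 24\right) \left(32 + y\right) = \left(-24 + y\right) \left(32 + y\right)$)
$\frac{1}{r{\left(303 \right)} + l} = \frac{1}{\left(-768 + 303^{2} + 8 \cdot 303\right) + 665291} = \frac{1}{\left(-768 + 91809 + 2424\right) + 665291} = \frac{1}{93465 + 665291} = \frac{1}{758756}$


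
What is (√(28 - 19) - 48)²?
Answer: 2025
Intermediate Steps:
(√(28 - 19) - 48)² = (√9 - 48)² = (3 - 48)² = (-45)² = 2025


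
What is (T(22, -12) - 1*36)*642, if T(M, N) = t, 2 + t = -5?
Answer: -27606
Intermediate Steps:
t = -7 (t = -2 - 5 = -7)
T(M, N) = -7
(T(22, -12) - 1*36)*642 = (-7 - 1*36)*642 = (-7 - 36)*642 = -43*642 = -27606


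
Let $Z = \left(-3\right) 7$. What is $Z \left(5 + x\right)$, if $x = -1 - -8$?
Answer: $-252$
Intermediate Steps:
$Z = -21$
$x = 7$ ($x = -1 + 8 = 7$)
$Z \left(5 + x\right) = - 21 \left(5 + 7\right) = \left(-21\right) 12 = -252$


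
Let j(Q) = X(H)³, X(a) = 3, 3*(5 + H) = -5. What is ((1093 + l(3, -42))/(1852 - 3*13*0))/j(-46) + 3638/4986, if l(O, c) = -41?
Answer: 2599442/3462777 ≈ 0.75068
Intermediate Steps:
H = -20/3 (H = -5 + (⅓)*(-5) = -5 - 5/3 = -20/3 ≈ -6.6667)
j(Q) = 27 (j(Q) = 3³ = 27)
((1093 + l(3, -42))/(1852 - 3*13*0))/j(-46) + 3638/4986 = ((1093 - 41)/(1852 - 3*13*0))/27 + 3638/4986 = (1052/(1852 - 39*0))*(1/27) + 3638*(1/4986) = (1052/(1852 + 0))*(1/27) + 1819/2493 = (1052/1852)*(1/27) + 1819/2493 = (1052*(1/1852))*(1/27) + 1819/2493 = (263/463)*(1/27) + 1819/2493 = 263/12501 + 1819/2493 = 2599442/3462777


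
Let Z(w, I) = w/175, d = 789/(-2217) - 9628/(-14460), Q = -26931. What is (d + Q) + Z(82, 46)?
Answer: -2518028895391/93501975 ≈ -26930.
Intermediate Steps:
d = 828028/2671485 (d = 789*(-1/2217) - 9628*(-1/14460) = -263/739 + 2407/3615 = 828028/2671485 ≈ 0.30995)
Z(w, I) = w/175 (Z(w, I) = w*(1/175) = w/175)
(d + Q) + Z(82, 46) = (828028/2671485 - 26931) + (1/175)*82 = -71944934507/2671485 + 82/175 = -2518028895391/93501975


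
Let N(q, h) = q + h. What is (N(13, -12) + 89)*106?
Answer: 9540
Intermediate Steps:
N(q, h) = h + q
(N(13, -12) + 89)*106 = ((-12 + 13) + 89)*106 = (1 + 89)*106 = 90*106 = 9540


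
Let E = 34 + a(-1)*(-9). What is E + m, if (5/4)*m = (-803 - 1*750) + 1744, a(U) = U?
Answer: 979/5 ≈ 195.80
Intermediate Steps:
E = 43 (E = 34 - 1*(-9) = 34 + 9 = 43)
m = 764/5 (m = 4*((-803 - 1*750) + 1744)/5 = 4*((-803 - 750) + 1744)/5 = 4*(-1553 + 1744)/5 = (4/5)*191 = 764/5 ≈ 152.80)
E + m = 43 + 764/5 = 979/5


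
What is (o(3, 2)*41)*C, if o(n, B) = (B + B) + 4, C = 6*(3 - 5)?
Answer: -3936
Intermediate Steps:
C = -12 (C = 6*(-2) = -12)
o(n, B) = 4 + 2*B (o(n, B) = 2*B + 4 = 4 + 2*B)
(o(3, 2)*41)*C = ((4 + 2*2)*41)*(-12) = ((4 + 4)*41)*(-12) = (8*41)*(-12) = 328*(-12) = -3936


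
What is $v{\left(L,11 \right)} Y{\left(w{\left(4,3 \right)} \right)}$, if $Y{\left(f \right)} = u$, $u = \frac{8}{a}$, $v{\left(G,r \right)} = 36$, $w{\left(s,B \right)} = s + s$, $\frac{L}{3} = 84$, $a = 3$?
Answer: $96$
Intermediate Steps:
$L = 252$ ($L = 3 \cdot 84 = 252$)
$w{\left(s,B \right)} = 2 s$
$u = \frac{8}{3} \approx 2.6667$
$Y{\left(f \right)} = \frac{8}{3}$
$v{\left(L,11 \right)} Y{\left(w{\left(4,3 \right)} \right)} = 36 \cdot \frac{8}{3} = 96$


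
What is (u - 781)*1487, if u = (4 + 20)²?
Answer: -304835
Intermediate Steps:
u = 576 (u = 24² = 576)
(u - 781)*1487 = (576 - 781)*1487 = -205*1487 = -304835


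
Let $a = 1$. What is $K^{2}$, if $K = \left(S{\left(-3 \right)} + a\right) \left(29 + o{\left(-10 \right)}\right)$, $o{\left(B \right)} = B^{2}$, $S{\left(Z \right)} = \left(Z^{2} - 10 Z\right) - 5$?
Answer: $20385225$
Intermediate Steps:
$S{\left(Z \right)} = -5 + Z^{2} - 10 Z$
$K = 4515$ ($K = \left(\left(-5 + \left(-3\right)^{2} - -30\right) + 1\right) \left(29 + \left(-10\right)^{2}\right) = \left(\left(-5 + 9 + 30\right) + 1\right) \left(29 + 100\right) = \left(34 + 1\right) 129 = 35 \cdot 129 = 4515$)
$K^{2} = 4515^{2} = 20385225$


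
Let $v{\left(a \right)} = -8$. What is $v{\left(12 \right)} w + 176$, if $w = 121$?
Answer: $-792$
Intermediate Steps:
$v{\left(12 \right)} w + 176 = \left(-8\right) 121 + 176 = -968 + 176 = -792$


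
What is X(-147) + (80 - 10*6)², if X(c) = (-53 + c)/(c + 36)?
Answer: 44600/111 ≈ 401.80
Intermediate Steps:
X(c) = (-53 + c)/(36 + c)
X(-147) + (80 - 10*6)² = (-53 - 147)/(36 - 147) + (80 - 10*6)² = -200/(-111) + (80 - 60)² = -1/111*(-200) + 20² = 200/111 + 400 = 44600/111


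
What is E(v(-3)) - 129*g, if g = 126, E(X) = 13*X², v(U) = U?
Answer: -16137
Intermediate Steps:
E(v(-3)) - 129*g = 13*(-3)² - 129*126 = 13*9 - 16254 = 117 - 16254 = -16137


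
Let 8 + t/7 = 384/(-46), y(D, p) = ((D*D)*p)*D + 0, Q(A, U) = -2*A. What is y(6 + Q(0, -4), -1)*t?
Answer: 568512/23 ≈ 24718.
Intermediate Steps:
y(D, p) = p*D³ (y(D, p) = (D²*p)*D + 0 = (p*D²)*D + 0 = p*D³ + 0 = p*D³)
t = -2632/23 (t = -56 + 7*(384/(-46)) = -56 + 7*(384*(-1/46)) = -56 + 7*(-192/23) = -56 - 1344/23 = -2632/23 ≈ -114.43)
y(6 + Q(0, -4), -1)*t = -(6 - 2*0)³*(-2632/23) = -(6 + 0)³*(-2632/23) = -1*6³*(-2632/23) = -1*216*(-2632/23) = -216*(-2632/23) = 568512/23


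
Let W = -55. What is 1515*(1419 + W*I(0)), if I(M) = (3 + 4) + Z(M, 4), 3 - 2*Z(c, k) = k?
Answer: 3216345/2 ≈ 1.6082e+6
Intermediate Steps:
Z(c, k) = 3/2 - k/2
I(M) = 13/2 (I(M) = (3 + 4) + (3/2 - 1/2*4) = 7 + (3/2 - 2) = 7 - 1/2 = 13/2)
1515*(1419 + W*I(0)) = 1515*(1419 - 55*13/2) = 1515*(1419 - 715/2) = 1515*(2123/2) = 3216345/2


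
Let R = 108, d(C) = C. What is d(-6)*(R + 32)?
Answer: -840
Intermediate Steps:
d(-6)*(R + 32) = -6*(108 + 32) = -6*140 = -840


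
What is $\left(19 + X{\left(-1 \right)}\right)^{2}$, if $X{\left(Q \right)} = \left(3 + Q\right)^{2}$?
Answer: $529$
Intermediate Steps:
$\left(19 + X{\left(-1 \right)}\right)^{2} = \left(19 + \left(3 - 1\right)^{2}\right)^{2} = \left(19 + 2^{2}\right)^{2} = \left(19 + 4\right)^{2} = 23^{2} = 529$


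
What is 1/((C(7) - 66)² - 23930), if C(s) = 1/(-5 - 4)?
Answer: -81/1584305 ≈ -5.1127e-5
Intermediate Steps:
C(s) = -⅑ (C(s) = 1/(-9) = -⅑)
1/((C(7) - 66)² - 23930) = 1/((-⅑ - 66)² - 23930) = 1/((-595/9)² - 23930) = 1/(354025/81 - 23930) = 1/(-1584305/81) = -81/1584305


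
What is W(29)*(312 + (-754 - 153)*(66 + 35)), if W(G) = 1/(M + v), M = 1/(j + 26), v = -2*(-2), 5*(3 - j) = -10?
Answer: -566029/25 ≈ -22641.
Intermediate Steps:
j = 5 (j = 3 - ⅕*(-10) = 3 + 2 = 5)
v = 4
M = 1/31 (M = 1/(5 + 26) = 1/31 ≈ 0.032258)
W(G) = 31/125 (W(G) = 1/(1/31 + 4) = 1/(125/31) = 31/125)
W(29)*(312 + (-754 - 153)*(66 + 35)) = 31*(312 + (-754 - 153)*(66 + 35))/125 = 31*(312 - 907*101)/125 = 31*(312 - 91607)/125 = (31/125)*(-91295) = -566029/25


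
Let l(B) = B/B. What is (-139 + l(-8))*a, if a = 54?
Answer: -7452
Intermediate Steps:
l(B) = 1
(-139 + l(-8))*a = (-139 + 1)*54 = -138*54 = -7452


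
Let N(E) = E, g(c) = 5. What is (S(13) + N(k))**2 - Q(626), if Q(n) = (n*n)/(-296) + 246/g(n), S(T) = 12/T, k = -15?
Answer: 92098259/62530 ≈ 1472.9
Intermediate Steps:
Q(n) = 246/5 - n**2/296 (Q(n) = (n*n)/(-296) + 246/5 = n**2*(-1/296) + 246*(1/5) = -n**2/296 + 246/5 = 246/5 - n**2/296)
(S(13) + N(k))**2 - Q(626) = (12/13 - 15)**2 - (246/5 - 1/296*626**2) = (12*(1/13) - 15)**2 - (246/5 - 1/296*391876) = (12/13 - 15)**2 - (246/5 - 97969/74) = (-183/13)**2 - 1*(-471641/370) = 33489/169 + 471641/370 = 92098259/62530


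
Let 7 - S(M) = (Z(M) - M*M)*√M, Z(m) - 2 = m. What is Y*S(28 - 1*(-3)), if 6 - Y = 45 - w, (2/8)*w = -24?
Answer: -945 - 125280*√31 ≈ -6.9847e+5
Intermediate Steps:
Z(m) = 2 + m
w = -96 (w = 4*(-24) = -96)
S(M) = 7 - √M*(2 + M - M²) (S(M) = 7 - ((2 + M) - M*M)*√M = 7 - ((2 + M) - M²)*√M = 7 - (2 + M - M²)*√M = 7 - √M*(2 + M - M²))
Y = -135 (Y = 6 - (45 - 1*(-96)) = 6 - (45 + 96) = 6 - 1*141 = 6 - 141 = -135)
Y*S(28 - 1*(-3)) = -135*(7 + (28 - 1*(-3))^(5/2) - √(28 - 1*(-3))*(2 + (28 - 1*(-3)))) = -135*(7 + (28 + 3)^(5/2) - √(28 + 3)*(2 + (28 + 3))) = -135*(7 + 31^(5/2) - √31*(2 + 31)) = -135*(7 + 961*√31 - 1*√31*33) = -135*(7 + 961*√31 - 33*√31) = -135*(7 + 928*√31) = -945 - 125280*√31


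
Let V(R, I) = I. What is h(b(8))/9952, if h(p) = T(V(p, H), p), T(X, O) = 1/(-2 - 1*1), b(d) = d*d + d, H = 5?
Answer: -1/29856 ≈ -3.3494e-5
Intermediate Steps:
b(d) = d + d² (b(d) = d² + d = d + d²)
T(X, O) = -⅓ (T(X, O) = 1/(-2 - 1) = 1/(-3) = -⅓)
h(p) = -⅓
h(b(8))/9952 = -⅓/9952 = -⅓*1/9952 = -1/29856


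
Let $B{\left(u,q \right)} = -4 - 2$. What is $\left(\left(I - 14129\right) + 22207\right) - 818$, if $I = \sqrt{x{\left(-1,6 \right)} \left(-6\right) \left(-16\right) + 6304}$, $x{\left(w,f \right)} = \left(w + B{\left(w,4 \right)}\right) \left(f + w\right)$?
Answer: $7260 + 8 \sqrt{46} \approx 7314.3$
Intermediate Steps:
$B{\left(u,q \right)} = -6$ ($B{\left(u,q \right)} = -4 - 2 = -6$)
$x{\left(w,f \right)} = \left(-6 + w\right) \left(f + w\right)$ ($x{\left(w,f \right)} = \left(w - 6\right) \left(f + w\right) = \left(-6 + w\right) \left(f + w\right)$)
$I = 8 \sqrt{46}$ ($I = \sqrt{\left(\left(-1\right)^{2} - 36 - -6 + 6 \left(-1\right)\right) \left(-6\right) \left(-16\right) + 6304} = \sqrt{\left(1 - 36 + 6 - 6\right) \left(-6\right) \left(-16\right) + 6304} = \sqrt{\left(-35\right) \left(-6\right) \left(-16\right) + 6304} = \sqrt{210 \left(-16\right) + 6304} = \sqrt{-3360 + 6304} = \sqrt{2944} = 8 \sqrt{46} \approx 54.259$)
$\left(\left(I - 14129\right) + 22207\right) - 818 = \left(\left(8 \sqrt{46} - 14129\right) + 22207\right) - 818 = \left(\left(-14129 + 8 \sqrt{46}\right) + 22207\right) - 818 = \left(8078 + 8 \sqrt{46}\right) - 818 = 7260 + 8 \sqrt{46}$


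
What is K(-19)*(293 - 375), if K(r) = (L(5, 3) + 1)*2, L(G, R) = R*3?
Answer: -1640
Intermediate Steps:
L(G, R) = 3*R
K(r) = 20 (K(r) = (3*3 + 1)*2 = (9 + 1)*2 = 10*2 = 20)
K(-19)*(293 - 375) = 20*(293 - 375) = 20*(-82) = -1640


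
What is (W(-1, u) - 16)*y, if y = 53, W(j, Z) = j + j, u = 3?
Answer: -954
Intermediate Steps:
W(j, Z) = 2*j
(W(-1, u) - 16)*y = (2*(-1) - 16)*53 = (-2 - 16)*53 = -18*53 = -954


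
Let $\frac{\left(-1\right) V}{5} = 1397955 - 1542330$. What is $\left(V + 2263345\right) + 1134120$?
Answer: $4119340$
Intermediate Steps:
$V = 721875$ ($V = - 5 \left(1397955 - 1542330\right) = \left(-5\right) \left(-144375\right) = 721875$)
$\left(V + 2263345\right) + 1134120 = \left(721875 + 2263345\right) + 1134120 = 2985220 + 1134120 = 4119340$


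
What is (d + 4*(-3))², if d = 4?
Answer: 64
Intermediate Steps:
(d + 4*(-3))² = (4 + 4*(-3))² = (4 - 12)² = (-8)² = 64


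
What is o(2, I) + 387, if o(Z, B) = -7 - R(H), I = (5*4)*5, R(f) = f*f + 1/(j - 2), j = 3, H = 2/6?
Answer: 3410/9 ≈ 378.89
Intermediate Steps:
H = 1/3 (H = 2*(1/6) = 1/3 ≈ 0.33333)
R(f) = 1 + f**2 (R(f) = f*f + 1/(3 - 2) = f**2 + 1/1 = f**2 + 1 = 1 + f**2)
I = 100 (I = 20*5 = 100)
o(Z, B) = -73/9 (o(Z, B) = -7 - (1 + (1/3)**2) = -7 - (1 + 1/9) = -7 - 1*10/9 = -7 - 10/9 = -73/9)
o(2, I) + 387 = -73/9 + 387 = 3410/9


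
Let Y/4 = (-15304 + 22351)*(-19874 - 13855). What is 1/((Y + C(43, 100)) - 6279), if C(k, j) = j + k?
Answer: -1/950759188 ≈ -1.0518e-9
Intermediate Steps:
Y = -950753052 (Y = 4*((-15304 + 22351)*(-19874 - 13855)) = 4*(7047*(-33729)) = 4*(-237688263) = -950753052)
1/((Y + C(43, 100)) - 6279) = 1/((-950753052 + (100 + 43)) - 6279) = 1/((-950753052 + 143) - 6279) = 1/(-950752909 - 6279) = 1/(-950759188) = -1/950759188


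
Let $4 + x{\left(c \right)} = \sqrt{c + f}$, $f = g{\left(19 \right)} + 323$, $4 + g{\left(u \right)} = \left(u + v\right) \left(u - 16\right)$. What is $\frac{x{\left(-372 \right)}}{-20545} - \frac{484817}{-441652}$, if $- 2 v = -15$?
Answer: $\frac{9962331873}{9073740340} - \frac{\sqrt{106}}{41090} \approx 1.0977$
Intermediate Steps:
$v = \frac{15}{2}$ ($v = \left(- \frac{1}{2}\right) \left(-15\right) = \frac{15}{2} \approx 7.5$)
$g{\left(u \right)} = -4 + \left(-16 + u\right) \left(\frac{15}{2} + u\right)$ ($g{\left(u \right)} = -4 + \left(u + \frac{15}{2}\right) \left(u - 16\right) = -4 + \left(\frac{15}{2} + u\right) \left(-16 + u\right) = -4 + \left(-16 + u\right) \left(\frac{15}{2} + u\right)$)
$f = \frac{797}{2}$ ($f = \left(-124 + 19^{2} - \frac{323}{2}\right) + 323 = \left(-124 + 361 - \frac{323}{2}\right) + 323 = \frac{151}{2} + 323 = \frac{797}{2} \approx 398.5$)
$x{\left(c \right)} = -4 + \sqrt{\frac{797}{2} + c}$ ($x{\left(c \right)} = -4 + \sqrt{c + \frac{797}{2}} = -4 + \sqrt{\frac{797}{2} + c}$)
$\frac{x{\left(-372 \right)}}{-20545} - \frac{484817}{-441652} = \frac{-4 + \frac{\sqrt{1594 + 4 \left(-372\right)}}{2}}{-20545} - \frac{484817}{-441652} = \left(-4 + \frac{\sqrt{1594 - 1488}}{2}\right) \left(- \frac{1}{20545}\right) - - \frac{484817}{441652} = \left(-4 + \frac{\sqrt{106}}{2}\right) \left(- \frac{1}{20545}\right) + \frac{484817}{441652} = \left(\frac{4}{20545} - \frac{\sqrt{106}}{41090}\right) + \frac{484817}{441652} = \frac{9962331873}{9073740340} - \frac{\sqrt{106}}{41090}$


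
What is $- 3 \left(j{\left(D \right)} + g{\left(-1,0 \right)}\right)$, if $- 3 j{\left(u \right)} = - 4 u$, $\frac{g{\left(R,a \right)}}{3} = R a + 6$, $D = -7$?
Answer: $-26$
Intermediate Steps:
$g{\left(R,a \right)} = 18 + 3 R a$ ($g{\left(R,a \right)} = 3 \left(R a + 6\right) = 3 \left(6 + R a\right) = 18 + 3 R a$)
$j{\left(u \right)} = \frac{4 u}{3}$ ($j{\left(u \right)} = - \frac{\left(-4\right) u}{3} = \frac{4 u}{3}$)
$- 3 \left(j{\left(D \right)} + g{\left(-1,0 \right)}\right) = - 3 \left(\frac{4}{3} \left(-7\right) + \left(18 + 3 \left(-1\right) 0\right)\right) = - 3 \left(- \frac{28}{3} + \left(18 + 0\right)\right) = - 3 \left(- \frac{28}{3} + 18\right) = \left(-3\right) \frac{26}{3} = -26$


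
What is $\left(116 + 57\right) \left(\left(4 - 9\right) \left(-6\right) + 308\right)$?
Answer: $58474$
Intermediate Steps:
$\left(116 + 57\right) \left(\left(4 - 9\right) \left(-6\right) + 308\right) = 173 \left(\left(-5\right) \left(-6\right) + 308\right) = 173 \left(30 + 308\right) = 173 \cdot 338 = 58474$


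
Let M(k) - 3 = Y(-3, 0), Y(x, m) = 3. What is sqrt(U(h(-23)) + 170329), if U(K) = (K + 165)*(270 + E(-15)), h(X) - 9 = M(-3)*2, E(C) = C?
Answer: sqrt(217759) ≈ 466.65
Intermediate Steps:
M(k) = 6 (M(k) = 3 + 3 = 6)
h(X) = 21 (h(X) = 9 + 6*2 = 9 + 12 = 21)
U(K) = 42075 + 255*K (U(K) = (K + 165)*(270 - 15) = (165 + K)*255 = 42075 + 255*K)
sqrt(U(h(-23)) + 170329) = sqrt((42075 + 255*21) + 170329) = sqrt((42075 + 5355) + 170329) = sqrt(47430 + 170329) = sqrt(217759)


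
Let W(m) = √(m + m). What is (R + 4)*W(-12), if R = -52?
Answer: -96*I*√6 ≈ -235.15*I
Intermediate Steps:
W(m) = √2*√m (W(m) = √(2*m) = √2*√m)
(R + 4)*W(-12) = (-52 + 4)*(√2*√(-12)) = -48*√2*2*I*√3 = -96*I*√6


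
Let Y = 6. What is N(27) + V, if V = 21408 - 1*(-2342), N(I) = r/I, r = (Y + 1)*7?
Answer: 641299/27 ≈ 23752.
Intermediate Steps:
r = 49 (r = (6 + 1)*7 = 7*7 = 49)
N(I) = 49/I
V = 23750 (V = 21408 + 2342 = 23750)
N(27) + V = 49/27 + 23750 = 641299/27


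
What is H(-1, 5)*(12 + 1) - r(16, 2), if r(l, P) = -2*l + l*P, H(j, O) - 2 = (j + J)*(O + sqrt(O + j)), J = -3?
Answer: -338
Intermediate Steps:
H(j, O) = 2 + (-3 + j)*(O + sqrt(O + j)) (H(j, O) = 2 + (j - 3)*(O + sqrt(O + j)) = 2 + (-3 + j)*(O + sqrt(O + j)))
r(l, P) = -2*l + P*l
H(-1, 5)*(12 + 1) - r(16, 2) = (2 - 3*5 - 3*sqrt(5 - 1) + 5*(-1) - sqrt(5 - 1))*(12 + 1) - 16*(-2 + 2) = (2 - 15 - 3*sqrt(4) - 5 - sqrt(4))*13 - 16*0 = (2 - 15 - 3*2 - 5 - 1*2)*13 - 1*0 = (2 - 15 - 6 - 5 - 2)*13 + 0 = -26*13 + 0 = -338 + 0 = -338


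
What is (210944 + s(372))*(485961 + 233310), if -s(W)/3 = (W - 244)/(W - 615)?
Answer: 1365543346048/9 ≈ 1.5173e+11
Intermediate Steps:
s(W) = -3*(-244 + W)/(-615 + W) (s(W) = -3*(W - 244)/(W - 615) = -3*(-244 + W)/(-615 + W))
(210944 + s(372))*(485961 + 233310) = (210944 + 3*(244 - 1*372)/(-615 + 372))*(485961 + 233310) = (210944 + 3*(244 - 372)/(-243))*719271 = (210944 + 3*(-1/243)*(-128))*719271 = (210944 + 128/81)*719271 = (17086592/81)*719271 = 1365543346048/9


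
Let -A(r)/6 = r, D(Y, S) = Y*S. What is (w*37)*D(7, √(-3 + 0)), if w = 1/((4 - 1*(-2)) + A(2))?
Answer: -259*I*√3/6 ≈ -74.767*I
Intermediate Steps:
D(Y, S) = S*Y
A(r) = -6*r
w = -⅙ (w = 1/((4 - 1*(-2)) - 6*2) = 1/((4 + 2) - 12) = 1/(6 - 12) = 1/(-6) = -⅙ ≈ -0.16667)
(w*37)*D(7, √(-3 + 0)) = (-⅙*37)*(√(-3 + 0)*7) = -37*√(-3)*7/6 = -37*I*√3*7/6 = -259*I*√3/6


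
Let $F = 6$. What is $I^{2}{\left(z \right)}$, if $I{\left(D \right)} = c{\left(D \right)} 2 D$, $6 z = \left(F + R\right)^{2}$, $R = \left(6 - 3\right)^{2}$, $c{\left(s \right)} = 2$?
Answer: $22500$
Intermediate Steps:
$R = 9$ ($R = 3^{2} = 9$)
$z = \frac{75}{2}$ ($z = \frac{\left(6 + 9\right)^{2}}{6} = \frac{15^{2}}{6} = \frac{1}{6} \cdot 225 = \frac{75}{2} \approx 37.5$)
$I{\left(D \right)} = 4 D$ ($I{\left(D \right)} = 2 \cdot 2 D = 4 D$)
$I^{2}{\left(z \right)} = \left(4 \cdot \frac{75}{2}\right)^{2} = 150^{2} = 22500$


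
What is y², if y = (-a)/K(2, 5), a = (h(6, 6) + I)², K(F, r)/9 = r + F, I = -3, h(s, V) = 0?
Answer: 1/49 ≈ 0.020408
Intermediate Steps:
K(F, r) = 9*F + 9*r (K(F, r) = 9*(r + F) = 9*(F + r) = 9*F + 9*r)
a = 9 (a = (0 - 3)² = (-3)² = 9)
y = -⅐ (y = (-1*9)/(9*2 + 9*5) = -9/(18 + 45) = -9/63 = -9*1/63 = -⅐ ≈ -0.14286)
y² = (-⅐)² = 1/49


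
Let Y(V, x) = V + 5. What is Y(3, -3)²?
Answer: 64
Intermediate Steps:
Y(V, x) = 5 + V
Y(3, -3)² = (5 + 3)² = 8² = 64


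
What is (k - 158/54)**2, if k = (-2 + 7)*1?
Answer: 3136/729 ≈ 4.3018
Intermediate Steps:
k = 5 (k = 5*1 = 5)
(k - 158/54)**2 = (5 - 158/54)**2 = (5 - 158*1/54)**2 = (5 - 79/27)**2 = (56/27)**2 = 3136/729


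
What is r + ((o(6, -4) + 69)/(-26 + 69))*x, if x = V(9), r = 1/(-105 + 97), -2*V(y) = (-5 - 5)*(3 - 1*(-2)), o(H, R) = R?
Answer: 12957/344 ≈ 37.666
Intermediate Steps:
V(y) = 25 (V(y) = -(-5 - 5)*(3 - 1*(-2))/2 = -(-5)*(3 + 2) = -(-5)*5 = -½*(-50) = 25)
r = -⅛ (r = 1/(-8) = -⅛ ≈ -0.12500)
x = 25
r + ((o(6, -4) + 69)/(-26 + 69))*x = -⅛ + ((-4 + 69)/(-26 + 69))*25 = -⅛ + (65/43)*25 = -⅛ + 1625/43 = 12957/344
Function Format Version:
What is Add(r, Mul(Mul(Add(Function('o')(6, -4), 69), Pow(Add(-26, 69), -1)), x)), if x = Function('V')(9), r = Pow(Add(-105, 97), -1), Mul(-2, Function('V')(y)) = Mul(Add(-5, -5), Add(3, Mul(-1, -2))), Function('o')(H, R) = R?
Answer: Rational(12957, 344) ≈ 37.666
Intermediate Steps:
Function('V')(y) = 25 (Function('V')(y) = Mul(Rational(-1, 2), Mul(Add(-5, -5), Add(3, Mul(-1, -2)))) = Mul(Rational(-1, 2), Mul(-10, Add(3, 2))) = Mul(Rational(-1, 2), Mul(-10, 5)) = Mul(Rational(-1, 2), -50) = 25)
r = Rational(-1, 8) (r = Pow(-8, -1) = Rational(-1, 8) ≈ -0.12500)
x = 25
Add(r, Mul(Mul(Add(Function('o')(6, -4), 69), Pow(Add(-26, 69), -1)), x)) = Add(Rational(-1, 8), Mul(Mul(Add(-4, 69), Pow(Add(-26, 69), -1)), 25)) = Add(Rational(-1, 8), Mul(Mul(65, Pow(43, -1)), 25)) = Add(Rational(-1, 8), Mul(Mul(65, Rational(1, 43)), 25)) = Add(Rational(-1, 8), Mul(Rational(65, 43), 25)) = Add(Rational(-1, 8), Rational(1625, 43)) = Rational(12957, 344)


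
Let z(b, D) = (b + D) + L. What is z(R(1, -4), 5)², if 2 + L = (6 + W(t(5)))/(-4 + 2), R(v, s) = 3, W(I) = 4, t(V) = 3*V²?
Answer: 1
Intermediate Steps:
L = -7 (L = -2 + (6 + 4)/(-4 + 2) = -2 + 10/(-2) = -2 + 10*(-½) = -2 - 5 = -7)
z(b, D) = -7 + D + b (z(b, D) = (b + D) - 7 = (D + b) - 7 = -7 + D + b)
z(R(1, -4), 5)² = (-7 + 5 + 3)² = 1² = 1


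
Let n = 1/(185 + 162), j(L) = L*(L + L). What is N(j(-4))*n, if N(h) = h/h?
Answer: 1/347 ≈ 0.0028818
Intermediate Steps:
j(L) = 2*L² (j(L) = L*(2*L) = 2*L²)
N(h) = 1
n = 1/347 ≈ 0.0028818
N(j(-4))*n = 1*(1/347) = 1/347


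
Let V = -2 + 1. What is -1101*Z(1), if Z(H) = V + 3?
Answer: -2202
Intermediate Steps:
V = -1
Z(H) = 2 (Z(H) = -1 + 3 = 2)
-1101*Z(1) = -1101*2 = -2202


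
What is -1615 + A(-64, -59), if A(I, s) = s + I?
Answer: -1738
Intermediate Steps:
A(I, s) = I + s
-1615 + A(-64, -59) = -1615 + (-64 - 59) = -1615 - 123 = -1738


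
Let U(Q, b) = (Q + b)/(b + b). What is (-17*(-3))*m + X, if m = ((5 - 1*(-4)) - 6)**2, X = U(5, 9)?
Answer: 4138/9 ≈ 459.78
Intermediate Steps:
U(Q, b) = (Q + b)/(2*b) (U(Q, b) = (Q + b)/((2*b)) = (Q + b)*(1/(2*b)) = (Q + b)/(2*b))
X = 7/9 (X = (1/2)*(5 + 9)/9 = (1/2)*(1/9)*14 = 7/9 ≈ 0.77778)
m = 9 (m = ((5 + 4) - 6)**2 = (9 - 6)**2 = 3**2 = 9)
(-17*(-3))*m + X = -17*(-3)*9 + 7/9 = 51*9 + 7/9 = 459 + 7/9 = 4138/9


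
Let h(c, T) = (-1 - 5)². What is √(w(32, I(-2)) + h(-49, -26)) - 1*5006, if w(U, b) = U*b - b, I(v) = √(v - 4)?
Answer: -5006 + √(36 + 31*I*√6) ≈ -4998.3 + 4.9008*I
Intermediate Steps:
h(c, T) = 36 (h(c, T) = (-6)² = 36)
I(v) = √(-4 + v)
w(U, b) = -b + U*b
√(w(32, I(-2)) + h(-49, -26)) - 1*5006 = √(√(-4 - 2)*(-1 + 32) + 36) - 1*5006 = √(√(-6)*31 + 36) - 5006 = √((I*√6)*31 + 36) - 5006 = √(31*I*√6 + 36) - 5006 = √(36 + 31*I*√6) - 5006 = -5006 + √(36 + 31*I*√6)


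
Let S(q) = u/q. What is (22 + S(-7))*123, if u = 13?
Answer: 17343/7 ≈ 2477.6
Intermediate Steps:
S(q) = 13/q
(22 + S(-7))*123 = (22 + 13/(-7))*123 = (22 + 13*(-⅐))*123 = (22 - 13/7)*123 = (141/7)*123 = 17343/7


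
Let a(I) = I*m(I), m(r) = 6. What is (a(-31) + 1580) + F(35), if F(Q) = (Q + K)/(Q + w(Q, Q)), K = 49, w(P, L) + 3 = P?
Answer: 93482/67 ≈ 1395.3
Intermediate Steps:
w(P, L) = -3 + P
a(I) = 6*I (a(I) = I*6 = 6*I)
F(Q) = (49 + Q)/(-3 + 2*Q) (F(Q) = (Q + 49)/(Q + (-3 + Q)) = (49 + Q)/(-3 + 2*Q))
(a(-31) + 1580) + F(35) = (6*(-31) + 1580) + (49 + 35)/(-3 + 2*35) = (-186 + 1580) + 84/(-3 + 70) = 1394 + 84/67 = 93482/67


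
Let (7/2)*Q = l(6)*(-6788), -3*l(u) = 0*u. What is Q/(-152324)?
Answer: 0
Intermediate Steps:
l(u) = 0 (l(u) = -0*u = -1/3*0 = 0)
Q = 0 (Q = 2*(0*(-6788))/7 = (2/7)*0 = 0)
Q/(-152324) = 0/(-152324) = 0*(-1/152324) = 0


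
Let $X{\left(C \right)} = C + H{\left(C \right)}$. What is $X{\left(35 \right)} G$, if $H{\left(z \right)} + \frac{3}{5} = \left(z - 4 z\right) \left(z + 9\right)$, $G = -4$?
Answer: $\frac{91712}{5} \approx 18342.0$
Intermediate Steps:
$H{\left(z \right)} = - \frac{3}{5} - 3 z \left(9 + z\right)$ ($H{\left(z \right)} = - \frac{3}{5} + \left(z - 4 z\right) \left(z + 9\right) = - \frac{3}{5} + - 3 z \left(9 + z\right) = - \frac{3}{5} - 3 z \left(9 + z\right)$)
$X{\left(C \right)} = - \frac{3}{5} - 26 C - 3 C^{2}$ ($X{\left(C \right)} = C - \left(\frac{3}{5} + 3 C^{2} + 27 C\right) = - \frac{3}{5} - 26 C - 3 C^{2}$)
$X{\left(35 \right)} G = \left(- \frac{3}{5} - 910 - 3 \cdot 35^{2}\right) \left(-4\right) = \left(- \frac{3}{5} - 910 - 3675\right) \left(-4\right) = \left(- \frac{22928}{5}\right) \left(-4\right) = \frac{91712}{5}$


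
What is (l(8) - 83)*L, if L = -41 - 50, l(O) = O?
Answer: 6825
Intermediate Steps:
L = -91
(l(8) - 83)*L = (8 - 83)*(-91) = -75*(-91) = 6825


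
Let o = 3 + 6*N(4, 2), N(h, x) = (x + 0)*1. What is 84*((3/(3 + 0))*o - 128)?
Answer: -9492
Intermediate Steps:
N(h, x) = x (N(h, x) = x*1 = x)
o = 15 (o = 3 + 6*2 = 3 + 12 = 15)
84*((3/(3 + 0))*o - 128) = 84*((3/(3 + 0))*15 - 128) = 84*((3/3)*15 - 128) = 84*((3*(1/3))*15 - 128) = 84*(1*15 - 128) = 84*(15 - 128) = 84*(-113) = -9492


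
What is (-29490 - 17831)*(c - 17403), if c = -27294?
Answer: 2115106737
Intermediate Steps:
(-29490 - 17831)*(c - 17403) = (-29490 - 17831)*(-27294 - 17403) = -47321*(-44697) = 2115106737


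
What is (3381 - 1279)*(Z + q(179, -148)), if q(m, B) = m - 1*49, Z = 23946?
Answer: 50607752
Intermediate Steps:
q(m, B) = -49 + m (q(m, B) = m - 49 = -49 + m)
(3381 - 1279)*(Z + q(179, -148)) = (3381 - 1279)*(23946 + (-49 + 179)) = 2102*(23946 + 130) = 2102*24076 = 50607752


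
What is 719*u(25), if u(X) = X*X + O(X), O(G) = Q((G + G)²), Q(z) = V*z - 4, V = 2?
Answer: 4041499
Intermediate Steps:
Q(z) = -4 + 2*z (Q(z) = 2*z - 4 = -4 + 2*z)
O(G) = -4 + 8*G² (O(G) = -4 + 2*(G + G)² = -4 + 2*(2*G)² = -4 + 2*(4*G²) = -4 + 8*G²)
u(X) = -4 + 9*X² (u(X) = X*X + (-4 + 8*X²) = X² + (-4 + 8*X²) = -4 + 9*X²)
719*u(25) = 719*(-4 + 9*25²) = 719*(-4 + 9*625) = 719*(-4 + 5625) = 719*5621 = 4041499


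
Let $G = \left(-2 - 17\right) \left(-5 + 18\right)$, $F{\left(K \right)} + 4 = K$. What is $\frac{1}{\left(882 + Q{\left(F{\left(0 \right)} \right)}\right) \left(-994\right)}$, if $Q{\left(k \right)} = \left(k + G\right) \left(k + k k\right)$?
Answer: $\frac{1}{2117220} \approx 4.7232 \cdot 10^{-7}$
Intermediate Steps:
$F{\left(K \right)} = -4 + K$
$G = -247$ ($G = \left(-19\right) 13 = -247$)
$Q{\left(k \right)} = \left(-247 + k\right) \left(k + k^{2}\right)$ ($Q{\left(k \right)} = \left(k - 247\right) \left(k + k k\right) = \left(-247 + k\right) \left(k + k^{2}\right)$)
$\frac{1}{\left(882 + Q{\left(F{\left(0 \right)} \right)}\right) \left(-994\right)} = \frac{1}{\left(882 + \left(-4 + 0\right) \left(-247 + \left(-4 + 0\right)^{2} - 246 \left(-4 + 0\right)\right)\right) \left(-994\right)} = \frac{1}{\left(882 - 4 \left(-247 + \left(-4\right)^{2} - -984\right)\right) \left(-994\right)} = \frac{1}{\left(882 - 4 \left(-247 + 16 + 984\right)\right) \left(-994\right)} = \frac{1}{\left(882 - 3012\right) \left(-994\right)} = \frac{1}{\left(-2130\right) \left(-994\right)} = \frac{1}{2117220}$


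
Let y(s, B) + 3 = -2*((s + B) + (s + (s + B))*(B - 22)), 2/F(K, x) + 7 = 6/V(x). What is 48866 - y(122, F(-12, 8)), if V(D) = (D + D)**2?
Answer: 30501872177/797449 ≈ 38249.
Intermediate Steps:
V(D) = 4*D**2 (V(D) = (2*D)**2 = 4*D**2)
F(K, x) = 2/(-7 + 3/(2*x**2)) (F(K, x) = 2/(-7 + 6/((4*x**2))) = 2/(-7 + 6*(1/(4*x**2))) = 2/(-7 + 3/(2*x**2)))
y(s, B) = -3 - 2*B - 2*s - 2*(-22 + B)*(B + 2*s) (y(s, B) = -3 - 2*((s + B) + (s + (s + B))*(B - 22)) = -3 - 2*((B + s) + (s + (B + s))*(-22 + B)) = -3 - 2*((B + s) + (B + 2*s)*(-22 + B)) = -3 - 2*((B + s) + (-22 + B)*(B + 2*s)) = -3 - 2*(B + s + (-22 + B)*(B + 2*s)) = -3 + (-2*B - 2*s - 2*(-22 + B)*(B + 2*s)) = -3 - 2*B - 2*s - 2*(-22 + B)*(B + 2*s))
48866 - y(122, F(-12, 8)) = 48866 - (-3 - 2*65536/(-3 + 14*8**2)**2 + 42*(-4*8**2/(-3 + 14*8**2)) + 86*122 - 4*(-4*8**2/(-3 + 14*8**2))*122) = 48866 - (-3 - 2*65536/(-3 + 14*64)**2 + 42*(-4*64/(-3 + 14*64)) + 10492 - 4*(-4*64/(-3 + 14*64))*122) = 48866 - (-3 - 2*65536/(-3 + 896)**2 + 42*(-4*64/(-3 + 896)) + 10492 - 4*(-4*64/(-3 + 896))*122) = 48866 - (-3 - 2*(-4*64/893)**2 + 42*(-4*64/893) + 10492 - 4*(-4*64/893)*122) = 48866 - (-3 - 2*(-4*64*1/893)**2 + 42*(-4*64*1/893) + 10492 - 4*(-4*64*1/893)*122) = 48866 - (-3 - 2*(-256/893)**2 + 42*(-256/893) + 10492 - 4*(-256/893)*122) = 48866 - (-3 - 2*65536/797449 - 10752/893 + 10492 + 124928/893) = 48866 - (-3 - 131072/797449 - 10752/893 + 10492 + 124928/893) = 48866 - 1*8466270657/797449 = 48866 - 8466270657/797449 = 30501872177/797449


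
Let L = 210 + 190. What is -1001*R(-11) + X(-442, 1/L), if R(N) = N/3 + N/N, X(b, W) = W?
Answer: 3203203/1200 ≈ 2669.3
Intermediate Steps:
L = 400
R(N) = 1 + N/3 (R(N) = N*(⅓) + 1 = N/3 + 1 = 1 + N/3)
-1001*R(-11) + X(-442, 1/L) = -1001*(1 + (⅓)*(-11)) + 1/400 = -1001*(1 - 11/3) + 1/400 = -1001*(-8/3) + 1/400 = 8008/3 + 1/400 = 3203203/1200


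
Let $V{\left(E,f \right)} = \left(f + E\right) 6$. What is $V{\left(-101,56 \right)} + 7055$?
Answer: $6785$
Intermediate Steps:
$V{\left(E,f \right)} = 6 E + 6 f$ ($V{\left(E,f \right)} = \left(E + f\right) 6 = 6 E + 6 f$)
$V{\left(-101,56 \right)} + 7055 = \left(6 \left(-101\right) + 6 \cdot 56\right) + 7055 = \left(-606 + 336\right) + 7055 = -270 + 7055 = 6785$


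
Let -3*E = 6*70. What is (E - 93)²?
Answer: 54289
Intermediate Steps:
E = -140 (E = -2*70 = -⅓*420 = -140)
(E - 93)² = (-140 - 93)² = (-233)² = 54289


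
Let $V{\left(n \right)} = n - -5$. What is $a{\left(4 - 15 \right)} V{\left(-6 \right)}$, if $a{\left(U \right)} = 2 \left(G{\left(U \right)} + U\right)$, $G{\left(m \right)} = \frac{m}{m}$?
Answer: $20$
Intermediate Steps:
$G{\left(m \right)} = 1$
$V{\left(n \right)} = 5 + n$ ($V{\left(n \right)} = n + 5 = 5 + n$)
$a{\left(U \right)} = 2 + 2 U$ ($a{\left(U \right)} = 2 \left(1 + U\right) = 2 + 2 U$)
$a{\left(4 - 15 \right)} V{\left(-6 \right)} = \left(2 + 2 \left(4 - 15\right)\right) \left(5 - 6\right) = \left(2 + 2 \left(4 - 15\right)\right) \left(-1\right) = \left(2 + 2 \left(-11\right)\right) \left(-1\right) = \left(2 - 22\right) \left(-1\right) = \left(-20\right) \left(-1\right) = 20$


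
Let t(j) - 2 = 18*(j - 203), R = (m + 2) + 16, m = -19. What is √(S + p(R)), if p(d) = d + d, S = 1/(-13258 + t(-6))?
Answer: I*√579241666/17018 ≈ 1.4142*I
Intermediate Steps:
R = -1 (R = (-19 + 2) + 16 = -17 + 16 = -1)
t(j) = -3652 + 18*j (t(j) = 2 + 18*(j - 203) = 2 + 18*(-203 + j) = 2 + (-3654 + 18*j) = -3652 + 18*j)
S = -1/17018 (S = 1/(-13258 + (-3652 + 18*(-6))) = 1/(-13258 + (-3652 - 108)) = 1/(-13258 - 3760) = 1/(-17018) = -1/17018 ≈ -5.8761e-5)
p(d) = 2*d
√(S + p(R)) = √(-1/17018 + 2*(-1)) = √(-1/17018 - 2) = √(-34037/17018) = I*√579241666/17018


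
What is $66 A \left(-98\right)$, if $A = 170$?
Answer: $-1099560$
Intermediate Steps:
$66 A \left(-98\right) = 66 \cdot 170 \left(-98\right) = 11220 \left(-98\right) = -1099560$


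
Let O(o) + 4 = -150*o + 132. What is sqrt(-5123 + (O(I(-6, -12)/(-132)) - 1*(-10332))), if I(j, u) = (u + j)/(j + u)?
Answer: sqrt(2583658)/22 ≈ 73.063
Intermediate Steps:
I(j, u) = 1 (I(j, u) = (j + u)/(j + u) = 1)
O(o) = 128 - 150*o (O(o) = -4 + (-150*o + 132) = -4 + (132 - 150*o) = 128 - 150*o)
sqrt(-5123 + (O(I(-6, -12)/(-132)) - 1*(-10332))) = sqrt(-5123 + ((128 - 150/(-132)) - 1*(-10332))) = sqrt(-5123 + ((128 - 150*(-1)/132) + 10332)) = sqrt(-5123 + ((128 - 150*(-1/132)) + 10332)) = sqrt(-5123 + ((128 + 25/22) + 10332)) = sqrt(-5123 + (2841/22 + 10332)) = sqrt(-5123 + 230145/22) = sqrt(117439/22) = sqrt(2583658)/22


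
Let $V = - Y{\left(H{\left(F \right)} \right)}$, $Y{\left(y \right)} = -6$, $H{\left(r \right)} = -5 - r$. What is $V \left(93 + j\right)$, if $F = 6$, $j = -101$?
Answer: $-48$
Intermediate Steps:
$V = 6$ ($V = \left(-1\right) \left(-6\right) = 6$)
$V \left(93 + j\right) = 6 \left(93 - 101\right) = 6 \left(-8\right) = -48$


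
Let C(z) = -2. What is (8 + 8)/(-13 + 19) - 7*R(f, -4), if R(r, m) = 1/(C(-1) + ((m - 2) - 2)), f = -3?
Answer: 101/30 ≈ 3.3667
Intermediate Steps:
R(r, m) = 1/(-6 + m) (R(r, m) = 1/(-2 + ((m - 2) - 2)) = 1/(-2 + ((-2 + m) - 2)) = 1/(-2 + (-4 + m)) = 1/(-6 + m))
(8 + 8)/(-13 + 19) - 7*R(f, -4) = (8 + 8)/(-13 + 19) - 7/(-6 - 4) = 16/6 - 7/(-10) = 16*(⅙) - 7*(-⅒) = 8/3 + 7/10 = 101/30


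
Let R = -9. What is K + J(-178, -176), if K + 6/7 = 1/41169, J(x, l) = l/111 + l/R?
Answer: 547411247/31988313 ≈ 17.113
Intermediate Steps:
J(x, l) = -34*l/333 (J(x, l) = l/111 + l/(-9) = l*(1/111) + l*(-⅑) = l/111 - l/9 = -34*l/333)
K = -247007/288183 (K = -6/7 + 1/41169 = -247007/288183 ≈ -0.85712)
K + J(-178, -176) = -247007/288183 - 34/333*(-176) = -247007/288183 + 5984/333 = 547411247/31988313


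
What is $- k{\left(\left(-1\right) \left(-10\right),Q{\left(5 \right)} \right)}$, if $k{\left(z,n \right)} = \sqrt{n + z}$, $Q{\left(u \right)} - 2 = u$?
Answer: $- \sqrt{17} \approx -4.1231$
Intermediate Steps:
$Q{\left(u \right)} = 2 + u$
$- k{\left(\left(-1\right) \left(-10\right),Q{\left(5 \right)} \right)} = - \sqrt{\left(2 + 5\right) - -10} = - \sqrt{7 + 10} = - \sqrt{17}$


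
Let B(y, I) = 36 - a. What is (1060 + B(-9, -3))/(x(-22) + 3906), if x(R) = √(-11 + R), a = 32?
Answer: 1385328/5085623 - 1064*I*√33/15256869 ≈ 0.2724 - 0.00040062*I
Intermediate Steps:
B(y, I) = 4 (B(y, I) = 36 - 1*32 = 36 - 32 = 4)
(1060 + B(-9, -3))/(x(-22) + 3906) = (1060 + 4)/(√(-11 - 22) + 3906) = 1064/(√(-33) + 3906) = 1064/(I*√33 + 3906) = 1064/(3906 + I*√33)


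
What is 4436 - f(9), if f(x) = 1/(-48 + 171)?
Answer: 545627/123 ≈ 4436.0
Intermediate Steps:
f(x) = 1/123
4436 - f(9) = 4436 - 1*1/123 = 4436 - 1/123 = 545627/123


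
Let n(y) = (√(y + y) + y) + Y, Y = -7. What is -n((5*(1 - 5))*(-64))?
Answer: -1273 - 16*√10 ≈ -1323.6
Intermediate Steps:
n(y) = -7 + y + √2*√y (n(y) = (√(y + y) + y) - 7 = (√(2*y) + y) - 7 = (√2*√y + y) - 7 = (y + √2*√y) - 7 = -7 + y + √2*√y)
-n((5*(1 - 5))*(-64)) = -(-7 + (5*(1 - 5))*(-64) + √2*√((5*(1 - 5))*(-64))) = -(-7 + (5*(-4))*(-64) + √2*√((5*(-4))*(-64))) = -(-7 - 20*(-64) + √2*√(-20*(-64))) = -(-7 + 1280 + √2*√1280) = -(-7 + 1280 + √2*(16*√5)) = -(-7 + 1280 + 16*√10) = -(1273 + 16*√10) = -1273 - 16*√10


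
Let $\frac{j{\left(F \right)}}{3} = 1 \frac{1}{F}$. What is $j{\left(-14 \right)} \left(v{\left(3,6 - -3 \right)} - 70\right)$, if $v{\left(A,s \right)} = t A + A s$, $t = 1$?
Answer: $\frac{60}{7} \approx 8.5714$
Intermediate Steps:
$j{\left(F \right)} = \frac{3}{F}$ ($j{\left(F \right)} = 3 \cdot 1 \frac{1}{F} = \frac{3}{F}$)
$v{\left(A,s \right)} = A + A s$ ($v{\left(A,s \right)} = 1 A + A s = A + A s$)
$j{\left(-14 \right)} \left(v{\left(3,6 - -3 \right)} - 70\right) = \frac{3}{-14} \left(3 \left(1 + \left(6 - -3\right)\right) - 70\right) = 3 \left(- \frac{1}{14}\right) \left(3 \left(1 + \left(6 + 3\right)\right) - 70\right) = - \frac{3 \left(3 \left(1 + 9\right) - 70\right)}{14} = - \frac{3 \left(3 \cdot 10 - 70\right)}{14} = - \frac{3 \left(30 - 70\right)}{14} = \left(- \frac{3}{14}\right) \left(-40\right) = \frac{60}{7}$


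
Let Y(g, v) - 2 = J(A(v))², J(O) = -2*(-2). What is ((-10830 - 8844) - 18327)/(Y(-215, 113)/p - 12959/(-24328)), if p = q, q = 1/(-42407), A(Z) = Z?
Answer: 924488328/18570181969 ≈ 0.049783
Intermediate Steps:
q = -1/42407 ≈ -2.3581e-5
p = -1/42407 ≈ -2.3581e-5
J(O) = 4
Y(g, v) = 18 (Y(g, v) = 2 + 4² = 2 + 16 = 18)
((-10830 - 8844) - 18327)/(Y(-215, 113)/p - 12959/(-24328)) = ((-10830 - 8844) - 18327)/(18/(-1/42407) - 12959/(-24328)) = (-19674 - 18327)/(18*(-42407) - 12959*(-1/24328)) = -38001/(-763326 + 12959/24328) = -38001/(-18570181969/24328) = -38001*(-24328/18570181969) = 924488328/18570181969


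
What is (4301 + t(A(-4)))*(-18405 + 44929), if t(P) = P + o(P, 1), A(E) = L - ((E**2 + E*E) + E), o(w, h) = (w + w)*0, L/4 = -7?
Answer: 112594380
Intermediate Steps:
L = -28 (L = 4*(-7) = -28)
o(w, h) = 0 (o(w, h) = (2*w)*0 = 0)
A(E) = -28 - E - 2*E**2 (A(E) = -28 - ((E**2 + E*E) + E) = -28 - ((E**2 + E**2) + E) = -28 - (2*E**2 + E) = -28 - (E + 2*E**2) = -28 + (-E - 2*E**2) = -28 - E - 2*E**2)
t(P) = P (t(P) = P + 0 = P)
(4301 + t(A(-4)))*(-18405 + 44929) = (4301 + (-28 - 1*(-4) - 2*(-4)**2))*(-18405 + 44929) = (4301 + (-28 + 4 - 2*16))*26524 = (4301 + (-28 + 4 - 32))*26524 = (4301 - 56)*26524 = 4245*26524 = 112594380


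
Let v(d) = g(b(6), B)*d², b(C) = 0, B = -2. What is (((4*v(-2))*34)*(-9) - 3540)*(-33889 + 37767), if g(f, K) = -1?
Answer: 5258568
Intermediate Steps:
v(d) = -d²
(((4*v(-2))*34)*(-9) - 3540)*(-33889 + 37767) = (((4*(-1*(-2)²))*34)*(-9) - 3540)*(-33889 + 37767) = (((4*(-1*4))*34)*(-9) - 3540)*3878 = (((4*(-4))*34)*(-9) - 3540)*3878 = (-16*34*(-9) - 3540)*3878 = (-544*(-9) - 3540)*3878 = (4896 - 3540)*3878 = 1356*3878 = 5258568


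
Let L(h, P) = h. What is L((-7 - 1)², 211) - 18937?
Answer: -18873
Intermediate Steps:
L((-7 - 1)², 211) - 18937 = (-7 - 1)² - 18937 = (-8)² - 18937 = 64 - 18937 = -18873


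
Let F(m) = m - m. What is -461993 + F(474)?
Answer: -461993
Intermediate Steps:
F(m) = 0
-461993 + F(474) = -461993 + 0 = -461993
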